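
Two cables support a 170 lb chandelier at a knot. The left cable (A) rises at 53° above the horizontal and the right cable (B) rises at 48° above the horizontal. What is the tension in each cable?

T_A = 115.9 lb, T_B = 104.2 lb

ΣF_x = 0: −T_A·cos53° + T_B·cos48° = 0 → T_B = 0.899398·T_A.
ΣF_y = 0: T_A·sin53° + T_B·sin48° = 170.
Substitute: T_A·(0.798636 + 0.899398·0.743145) = 170 → T_A = 115.881 ≈ 115.9 lb.
Then T_B = 0.899398 × 115.881 = 104.2 lb.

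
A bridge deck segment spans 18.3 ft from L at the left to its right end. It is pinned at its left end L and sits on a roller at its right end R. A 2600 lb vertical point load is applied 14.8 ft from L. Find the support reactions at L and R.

L_x = 0, L_y = 497.3 lb, R_y = 2103 lb

Taking moments about L: R_y·18.3 − 2600·14.8 = 0 → R_y = 38480/18.3 = 2102.73 ≈ 2103 lb.
ΣF_y = 0: L_y + 2102.73 − 2600 = 0 → L_y = 497.3 lb.
ΣF_x = 0: no horizontal applied forces, so L_x = 0.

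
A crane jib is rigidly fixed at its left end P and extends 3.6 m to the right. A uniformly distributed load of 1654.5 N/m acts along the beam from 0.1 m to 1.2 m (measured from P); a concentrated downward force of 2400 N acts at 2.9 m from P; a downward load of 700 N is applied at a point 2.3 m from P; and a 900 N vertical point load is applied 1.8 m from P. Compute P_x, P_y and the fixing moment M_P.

P_x = 0, P_y = 5820 N, M_P = 11370 N·m

Resultant of the distributed load: 1654.5 × 1.1 = 1819.95 N at 0.65 m from P.
ΣF_x = 0: P_x = 0.
ΣF_y = 0: P_y − 1654.5·1.1 − 2400 − 700 − 900 = 0 → P_y = 5820 N.
ΣM about P: M_P − (1654.5·1.1)·0.65 − 2400·2.9 − 700·2.3 − 900·1.8 = 0 → M_P = 11370 N·m.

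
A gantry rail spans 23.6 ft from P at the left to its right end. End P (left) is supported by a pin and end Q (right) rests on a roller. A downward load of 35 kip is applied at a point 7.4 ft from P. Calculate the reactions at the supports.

Moments about P: Q_y·23.6 − 35·7.4 = 0 → Q_y = 259/23.6 = 10.9746 ≈ 10.97 kip.
ΣF_y = 0: P_y + 10.9746 − 35 = 0 → P_y = 24.03 kip.
ΣF_x = 0: no horizontal applied forces, so P_x = 0.

P_x = 0, P_y = 24.03 kip, Q_y = 10.97 kip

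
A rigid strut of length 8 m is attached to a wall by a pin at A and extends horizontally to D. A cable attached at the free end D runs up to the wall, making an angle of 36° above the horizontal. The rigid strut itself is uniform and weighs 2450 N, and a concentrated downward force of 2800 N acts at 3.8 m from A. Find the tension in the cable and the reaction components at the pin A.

ΣM about A: T·sin36°·8 − 2450·4 − 2800·3.8 = 0 → T = 20440/(8·0.587785) = 4346.83 ≈ 4347 N.
ΣF_x = 0: A_x − T·cos36° = 0 → A_x = 4346.83 × 0.809017 = 3517 N.
ΣF_y = 0: A_y + T·sin36° − 2450 − 2800 = 0 → A_y = 5250 − 4346.83 × 0.587785 = 2695 N.

T = 4347 N, A_x = 3517 N, A_y = 2695 N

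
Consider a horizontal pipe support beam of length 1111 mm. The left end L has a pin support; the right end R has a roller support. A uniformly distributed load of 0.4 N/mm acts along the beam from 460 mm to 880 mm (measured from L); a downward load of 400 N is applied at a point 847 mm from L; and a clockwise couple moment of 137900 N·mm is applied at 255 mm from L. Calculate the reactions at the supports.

Resultant of the distributed load: 0.4 × 420 = 168 N at 670 mm from L.
Moments about L: R_y·1111 − (0.4·420)·670 − 400·847 − 137900 = 0 → R_y = 589260/1111 = 530.387 ≈ 530.4 N.
ΣF_y = 0: L_y + 530.387 − 0.4·420 − 400 = 0 → L_y = 37.61 N.
ΣF_x = 0: no horizontal applied forces, so L_x = 0.

L_x = 0, L_y = 37.61 N, R_y = 530.4 N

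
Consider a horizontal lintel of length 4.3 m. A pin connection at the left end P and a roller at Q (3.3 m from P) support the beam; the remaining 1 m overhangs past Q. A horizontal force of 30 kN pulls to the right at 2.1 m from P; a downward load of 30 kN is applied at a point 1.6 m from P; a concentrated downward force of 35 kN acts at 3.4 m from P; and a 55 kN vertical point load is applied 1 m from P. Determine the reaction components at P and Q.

P_x = -30.00 kN, P_y = 52.73 kN, Q_y = 67.27 kN

Taking moments about P: Q_y·3.3 − 30·1.6 − 35·3.4 − 55·1 = 0 → Q_y = 222/3.3 = 67.2727 ≈ 67.27 kN.
ΣF_y = 0: P_y + 67.2727 − 30 − 35 − 55 = 0 → P_y = 52.73 kN.
ΣF_x = 0: P_x + 30 = 0 → P_x = -30.00 kN.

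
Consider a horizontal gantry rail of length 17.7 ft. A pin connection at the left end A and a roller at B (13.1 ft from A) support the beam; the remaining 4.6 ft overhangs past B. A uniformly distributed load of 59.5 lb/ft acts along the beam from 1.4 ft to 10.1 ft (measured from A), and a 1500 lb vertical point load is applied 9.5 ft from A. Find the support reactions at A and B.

A_x = 0, A_y = 702.7 lb, B_y = 1315 lb

Resultant of the distributed load: 59.5 × 8.7 = 517.65 lb at 5.75 ft from A.
ΣM about A: B_y·13.1 − (59.5·8.7)·5.75 − 1500·9.5 = 0 → B_y = 17226.4875/13.1 = 1315 lb.
ΣF_y = 0: A_y + 1315 − 59.5·8.7 − 1500 = 0 → A_y = 702.7 lb.
ΣF_x = 0: no horizontal applied forces, so A_x = 0.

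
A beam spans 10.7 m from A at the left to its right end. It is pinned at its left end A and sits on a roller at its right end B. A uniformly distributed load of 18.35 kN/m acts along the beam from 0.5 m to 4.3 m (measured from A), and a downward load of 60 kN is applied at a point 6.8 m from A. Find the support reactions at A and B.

Resultant of the distributed load: 18.35 × 3.8 = 69.73 kN at 2.4 m from A.
ΣM about A: B_y·10.7 − (18.35·3.8)·2.4 − 60·6.8 = 0 → B_y = 575.352/10.7 = 53.7712 ≈ 53.77 kN.
ΣF_y = 0: A_y + 53.7712 − 18.35·3.8 − 60 = 0 → A_y = 75.96 kN.
ΣF_x = 0: no horizontal applied forces, so A_x = 0.

A_x = 0, A_y = 75.96 kN, B_y = 53.77 kN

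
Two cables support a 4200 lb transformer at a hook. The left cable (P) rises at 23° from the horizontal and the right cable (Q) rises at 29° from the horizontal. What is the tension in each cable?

T_P = 4662 lb, T_Q = 4906 lb

ΣF_x = 0: −T_P·cos23° + T_Q·cos29° = 0 → T_Q = 1.05246·T_P.
ΣF_y = 0: T_P·sin23° + T_Q·sin29° = 4200.
Substitute: T_P·(0.390731 + 1.05246·0.48481) = 4200 → T_P = 4661.62 ≈ 4662 lb.
Then T_Q = 1.05246 × 4661.62 = 4906 lb.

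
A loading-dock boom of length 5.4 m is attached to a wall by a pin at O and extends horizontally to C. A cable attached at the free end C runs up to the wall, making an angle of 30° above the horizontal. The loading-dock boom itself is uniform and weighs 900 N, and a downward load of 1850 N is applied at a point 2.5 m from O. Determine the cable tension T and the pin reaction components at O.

T = 2613 N, O_x = 2263 N, O_y = 1444 N

ΣM about O: T·sin30°·5.4 − 900·2.7 − 1850·2.5 = 0 → T = 7055/(5.4·0.5) = 2612.96 ≈ 2613 N.
ΣF_x = 0: O_x − T·cos30° = 0 → O_x = 2612.96 × 0.866025 = 2263 N.
ΣF_y = 0: O_y + T·sin30° − 900 − 1850 = 0 → O_y = 2750 − 2612.96 × 0.5 = 1444 N.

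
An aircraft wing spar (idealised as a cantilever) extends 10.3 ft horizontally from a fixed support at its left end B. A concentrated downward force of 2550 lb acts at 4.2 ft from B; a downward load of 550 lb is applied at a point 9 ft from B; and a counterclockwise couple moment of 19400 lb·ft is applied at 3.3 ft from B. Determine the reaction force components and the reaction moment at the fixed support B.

B_x = 0, B_y = 3100 lb, M_B = -3740 lb·ft

ΣF_x = 0: B_x = 0.
ΣF_y = 0: B_y − 2550 − 550 = 0 → B_y = 3100 lb.
ΣM about B: M_B − 2550·4.2 − 550·9 + 19400 = 0 → M_B = -3740 lb·ft.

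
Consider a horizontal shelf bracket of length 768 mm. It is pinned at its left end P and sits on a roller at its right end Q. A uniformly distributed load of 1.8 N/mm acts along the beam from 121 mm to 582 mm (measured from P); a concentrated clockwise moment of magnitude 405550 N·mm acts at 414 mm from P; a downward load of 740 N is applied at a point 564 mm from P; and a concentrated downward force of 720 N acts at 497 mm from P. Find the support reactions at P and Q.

P_x = 0, P_y = 372.6 N, Q_y = 1917 N

Resultant of the distributed load: 1.8 × 461 = 829.8 N at 351.5 mm from P.
Taking moments about P: Q_y·768 − (1.8·461)·351.5 − 405550 − 740·564 − 720·497 = 0 → Q_y = 1472424.7/768 = 1917.22 ≈ 1917 N.
ΣF_y = 0: P_y + 1917.22 − 1.8·461 − 740 − 720 = 0 → P_y = 372.6 N.
ΣF_x = 0: no horizontal applied forces, so P_x = 0.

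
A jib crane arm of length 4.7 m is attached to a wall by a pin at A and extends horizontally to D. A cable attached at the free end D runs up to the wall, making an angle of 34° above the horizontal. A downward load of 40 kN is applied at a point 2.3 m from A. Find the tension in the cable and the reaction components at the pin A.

ΣM about A: T·sin34°·4.7 − 40·2.3 = 0 → T = 92/(4.7·0.559193) = 35.0049 ≈ 35.00 kN.
ΣF_x = 0: A_x − T·cos34° = 0 → A_x = 35.0049 × 0.829038 = 29.02 kN.
ΣF_y = 0: A_y + T·sin34° − 40 = 0 → A_y = 40 − 35.0049 × 0.559193 = 20.43 kN.

T = 35.00 kN, A_x = 29.02 kN, A_y = 20.43 kN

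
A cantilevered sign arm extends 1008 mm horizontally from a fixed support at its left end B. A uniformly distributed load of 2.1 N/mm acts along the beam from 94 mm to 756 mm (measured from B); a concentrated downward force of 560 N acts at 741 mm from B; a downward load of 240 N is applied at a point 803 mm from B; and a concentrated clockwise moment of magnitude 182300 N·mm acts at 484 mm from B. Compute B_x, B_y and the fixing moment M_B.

Resultant of the distributed load: 2.1 × 662 = 1390.2 N at 425 mm from B.
ΣF_x = 0: B_x = 0.
ΣF_y = 0: B_y − 2.1·662 − 560 − 240 = 0 → B_y = 2190 N.
ΣM about B: M_B − (2.1·662)·425 − 560·741 − 240·803 − 182300 = 0 → M_B = 1381000 N·mm.

B_x = 0, B_y = 2190 N, M_B = 1381000 N·mm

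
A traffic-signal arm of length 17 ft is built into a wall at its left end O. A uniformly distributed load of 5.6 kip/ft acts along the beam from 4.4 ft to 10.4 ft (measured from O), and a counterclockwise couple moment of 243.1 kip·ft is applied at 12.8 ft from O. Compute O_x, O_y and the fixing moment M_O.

O_x = 0, O_y = 33.60 kip, M_O = 5.540 kip·ft

Resultant of the distributed load: 5.6 × 6 = 33.6 kip at 7.4 ft from O.
ΣF_x = 0: O_x = 0.
ΣF_y = 0: O_y − 5.6·6 = 0 → O_y = 33.60 kip.
ΣM about O: M_O − (5.6·6)·7.4 + 243.1 = 0 → M_O = 5.540 kip·ft.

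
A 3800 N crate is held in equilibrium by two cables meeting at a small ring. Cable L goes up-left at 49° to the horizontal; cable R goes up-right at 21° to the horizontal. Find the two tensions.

ΣF_x = 0: −T_L·cos49° + T_R·cos21° = 0 → T_R = 0.702734·T_L.
ΣF_y = 0: T_L·sin49° + T_R·sin21° = 3800.
Substitute: T_L·(0.75471 + 0.702734·0.358368) = 3800 → T_L = 3775.28 ≈ 3775 N.
Then T_R = 0.702734 × 3775.28 = 2653 N.

T_L = 3775 N, T_R = 2653 N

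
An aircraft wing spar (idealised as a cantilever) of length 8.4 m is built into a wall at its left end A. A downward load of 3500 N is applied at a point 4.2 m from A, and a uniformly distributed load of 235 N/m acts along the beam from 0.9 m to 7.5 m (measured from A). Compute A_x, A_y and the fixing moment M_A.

Resultant of the distributed load: 235 × 6.6 = 1551 N at 4.2 m from A.
ΣF_x = 0: A_x = 0.
ΣF_y = 0: A_y − 3500 − 235·6.6 = 0 → A_y = 5051 N.
ΣM about A: M_A − 3500·4.2 − (235·6.6)·4.2 = 0 → M_A = 21210 N·m.

A_x = 0, A_y = 5051 N, M_A = 21210 N·m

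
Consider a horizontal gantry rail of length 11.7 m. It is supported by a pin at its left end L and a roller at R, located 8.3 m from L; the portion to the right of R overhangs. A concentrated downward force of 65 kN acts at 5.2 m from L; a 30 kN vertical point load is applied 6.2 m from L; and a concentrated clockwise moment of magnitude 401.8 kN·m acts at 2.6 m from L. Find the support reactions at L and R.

Moments about L: R_y·8.3 − 65·5.2 − 30·6.2 − 401.8 = 0 → R_y = 925.8/8.3 = 111.542 ≈ 111.5 kN.
ΣF_y = 0: L_y + 111.542 − 65 − 30 = 0 → L_y = -16.54 kN.
ΣF_x = 0: no horizontal applied forces, so L_x = 0.

L_x = 0, L_y = -16.54 kN, R_y = 111.5 kN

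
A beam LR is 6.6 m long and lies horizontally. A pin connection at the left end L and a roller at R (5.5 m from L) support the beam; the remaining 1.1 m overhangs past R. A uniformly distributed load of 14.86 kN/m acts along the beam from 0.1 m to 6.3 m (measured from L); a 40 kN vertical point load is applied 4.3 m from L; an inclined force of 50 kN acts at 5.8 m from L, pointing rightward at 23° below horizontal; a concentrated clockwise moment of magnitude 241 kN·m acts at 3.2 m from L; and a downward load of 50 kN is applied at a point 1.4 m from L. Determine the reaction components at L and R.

L_x = -46.03 kN, L_y = 39.64 kN, R_y = 162.0 kN

Resultant of the distributed load: 14.86 × 6.2 = 92.132 kN at 3.2 m from L.
ΣM about L: R_y·5.5 − (14.86·6.2)·3.2 − 40·4.3 − 50·sin23°·5.8 − 241 − 50·1.4 = 0 → R_y = 891.134/5.5 = 162.024 ≈ 162.0 kN.
ΣF_y = 0: L_y + 162.024 − 14.86·6.2 − 40 − 50·sin23° − 50 = 0 → L_y = 39.64 kN.
ΣF_x = 0: L_x + 50·cos23° = 0 → L_x = -46.03 kN.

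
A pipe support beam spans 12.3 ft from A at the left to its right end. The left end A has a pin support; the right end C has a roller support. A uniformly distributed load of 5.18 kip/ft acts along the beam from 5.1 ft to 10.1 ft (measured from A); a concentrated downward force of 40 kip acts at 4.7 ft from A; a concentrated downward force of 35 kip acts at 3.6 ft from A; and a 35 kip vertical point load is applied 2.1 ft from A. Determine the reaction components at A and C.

Resultant of the distributed load: 5.18 × 5 = 25.9 kip at 7.6 ft from A.
Taking moments about A: C_y·12.3 − (5.18·5)·7.6 − 40·4.7 − 35·3.6 − 35·2.1 = 0 → C_y = 584.34/12.3 = 47.5073 ≈ 47.51 kip.
ΣF_y = 0: A_y + 47.5073 − 5.18·5 − 40 − 35 − 35 = 0 → A_y = 88.39 kip.
ΣF_x = 0: no horizontal applied forces, so A_x = 0.

A_x = 0, A_y = 88.39 kip, C_y = 47.51 kip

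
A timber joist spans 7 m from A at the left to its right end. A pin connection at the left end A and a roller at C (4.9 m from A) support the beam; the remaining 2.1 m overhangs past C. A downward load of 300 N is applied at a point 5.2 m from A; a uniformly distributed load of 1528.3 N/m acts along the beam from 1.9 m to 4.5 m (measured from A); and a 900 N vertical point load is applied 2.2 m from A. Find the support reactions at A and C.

Resultant of the distributed load: 1528.3 × 2.6 = 3973.58 N at 3.2 m from A.
Moments about A: C_y·4.9 − 300·5.2 − (1528.3·2.6)·3.2 − 900·2.2 = 0 → C_y = 16255.456/4.9 = 3317.44 ≈ 3317 N.
ΣF_y = 0: A_y + 3317.44 − 300 − 1528.3·2.6 − 900 = 0 → A_y = 1856 N.
ΣF_x = 0: no horizontal applied forces, so A_x = 0.

A_x = 0, A_y = 1856 N, C_y = 3317 N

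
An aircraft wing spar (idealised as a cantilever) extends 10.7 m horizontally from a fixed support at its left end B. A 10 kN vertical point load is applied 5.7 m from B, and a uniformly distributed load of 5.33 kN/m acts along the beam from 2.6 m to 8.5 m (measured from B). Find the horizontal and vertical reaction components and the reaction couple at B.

B_x = 0, B_y = 41.45 kN, M_B = 231.5 kN·m

Resultant of the distributed load: 5.33 × 5.9 = 31.447 kN at 5.55 m from B.
ΣF_x = 0: B_x = 0.
ΣF_y = 0: B_y − 10 − 5.33·5.9 = 0 → B_y = 41.45 kN.
ΣM about B: M_B − 10·5.7 − (5.33·5.9)·5.55 = 0 → M_B = 231.5 kN·m.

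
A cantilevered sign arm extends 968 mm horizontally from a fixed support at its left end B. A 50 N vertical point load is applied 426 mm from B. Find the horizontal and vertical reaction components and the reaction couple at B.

ΣF_x = 0: B_x = 0.
ΣF_y = 0: B_y − 50 = 0 → B_y = 50.00 N.
ΣM about B: M_B − 50·426 = 0 → M_B = 21300 N·mm.

B_x = 0, B_y = 50.00 N, M_B = 21300 N·mm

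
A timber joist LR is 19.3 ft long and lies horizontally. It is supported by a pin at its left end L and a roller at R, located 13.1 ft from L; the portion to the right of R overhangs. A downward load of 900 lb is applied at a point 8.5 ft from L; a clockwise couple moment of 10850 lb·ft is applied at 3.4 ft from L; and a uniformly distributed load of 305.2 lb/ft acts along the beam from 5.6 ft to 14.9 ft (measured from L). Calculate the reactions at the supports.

L_x = 0, L_y = 105.3 lb, R_y = 3633 lb

Resultant of the distributed load: 305.2 × 9.3 = 2838.36 lb at 10.25 ft from L.
ΣM about L: R_y·13.1 − 900·8.5 − 10850 − (305.2·9.3)·10.25 = 0 → R_y = 47593.19/13.1 = 3633.07 ≈ 3633 lb.
ΣF_y = 0: L_y + 3633.07 − 900 − 305.2·9.3 = 0 → L_y = 105.3 lb.
ΣF_x = 0: no horizontal applied forces, so L_x = 0.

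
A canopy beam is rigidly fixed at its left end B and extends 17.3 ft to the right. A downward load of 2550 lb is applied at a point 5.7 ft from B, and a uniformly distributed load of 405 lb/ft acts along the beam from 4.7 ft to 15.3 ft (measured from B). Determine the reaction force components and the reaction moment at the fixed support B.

Resultant of the distributed load: 405 × 10.6 = 4293 lb at 10 ft from B.
ΣF_x = 0: B_x = 0.
ΣF_y = 0: B_y − 2550 − 405·10.6 = 0 → B_y = 6843 lb.
ΣM about B: M_B − 2550·5.7 − (405·10.6)·10 = 0 → M_B = 57470 lb·ft.

B_x = 0, B_y = 6843 lb, M_B = 57470 lb·ft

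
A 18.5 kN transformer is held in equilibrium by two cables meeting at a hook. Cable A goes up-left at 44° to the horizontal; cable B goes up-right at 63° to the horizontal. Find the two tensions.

ΣF_x = 0: −T_A·cos44° + T_B·cos63° = 0 → T_B = 1.58448·T_A.
ΣF_y = 0: T_A·sin44° + T_B·sin63° = 18.5.
Substitute: T_A·(0.694658 + 1.58448·0.891007) = 18.5 → T_A = 8.78259 ≈ 8.783 kN.
Then T_B = 1.58448 × 8.78259 = 13.92 kN.

T_A = 8.783 kN, T_B = 13.92 kN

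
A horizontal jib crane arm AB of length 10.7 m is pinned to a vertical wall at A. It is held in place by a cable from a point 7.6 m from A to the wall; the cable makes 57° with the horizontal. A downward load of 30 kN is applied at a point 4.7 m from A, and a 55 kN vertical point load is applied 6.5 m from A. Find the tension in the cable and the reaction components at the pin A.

T = 78.21 kN, A_x = 42.60 kN, A_y = 19.41 kN

ΣM about A: T·sin57°·7.6 − 30·4.7 − 55·6.5 = 0 → T = 498.5/(7.6·0.838671) = 78.2096 ≈ 78.21 kN.
ΣF_x = 0: A_x − T·cos57° = 0 → A_x = 78.2096 × 0.544639 = 42.60 kN.
ΣF_y = 0: A_y + T·sin57° − 30 − 55 = 0 → A_y = 85 − 78.2096 × 0.838671 = 19.41 kN.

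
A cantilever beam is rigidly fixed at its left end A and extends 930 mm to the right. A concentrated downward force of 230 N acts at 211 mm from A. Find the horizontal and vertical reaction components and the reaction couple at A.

A_x = 0, A_y = 230.0 N, M_A = 48530 N·mm

ΣF_x = 0: A_x = 0.
ΣF_y = 0: A_y − 230 = 0 → A_y = 230.0 N.
ΣM about A: M_A − 230·211 = 0 → M_A = 48530 N·mm.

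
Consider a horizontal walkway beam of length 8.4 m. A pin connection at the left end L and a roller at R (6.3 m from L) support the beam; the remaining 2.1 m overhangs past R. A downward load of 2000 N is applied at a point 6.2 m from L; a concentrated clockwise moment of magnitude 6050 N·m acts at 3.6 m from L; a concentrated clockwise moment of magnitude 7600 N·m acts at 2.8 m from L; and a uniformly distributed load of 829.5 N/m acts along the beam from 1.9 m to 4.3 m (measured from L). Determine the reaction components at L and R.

Resultant of the distributed load: 829.5 × 2.4 = 1990.8 N at 3.1 m from L.
Moments about L: R_y·6.3 − 2000·6.2 − 6050 − 7600 − (829.5·2.4)·3.1 = 0 → R_y = 32221.48/6.3 = 5114.52 ≈ 5115 N.
ΣF_y = 0: L_y + 5114.52 − 2000 − 829.5·2.4 = 0 → L_y = -1124 N.
ΣF_x = 0: no horizontal applied forces, so L_x = 0.

L_x = 0, L_y = -1124 N, R_y = 5115 N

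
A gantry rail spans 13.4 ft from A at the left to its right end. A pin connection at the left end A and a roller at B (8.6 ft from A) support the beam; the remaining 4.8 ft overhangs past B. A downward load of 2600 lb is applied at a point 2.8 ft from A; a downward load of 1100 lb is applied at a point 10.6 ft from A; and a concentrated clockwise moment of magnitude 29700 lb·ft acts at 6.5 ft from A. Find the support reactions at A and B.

ΣM about A: B_y·8.6 − 2600·2.8 − 1100·10.6 − 29700 = 0 → B_y = 48640/8.6 = 5655.81 ≈ 5656 lb.
ΣF_y = 0: A_y + 5655.81 − 2600 − 1100 = 0 → A_y = -1956 lb.
ΣF_x = 0: no horizontal applied forces, so A_x = 0.

A_x = 0, A_y = -1956 lb, B_y = 5656 lb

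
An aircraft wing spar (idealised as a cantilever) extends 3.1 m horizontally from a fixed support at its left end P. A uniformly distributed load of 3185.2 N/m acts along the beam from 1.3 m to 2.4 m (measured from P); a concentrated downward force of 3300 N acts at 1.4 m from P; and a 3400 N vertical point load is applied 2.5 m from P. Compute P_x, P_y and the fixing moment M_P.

P_x = 0, P_y = 10200 N, M_P = 19600 N·m

Resultant of the distributed load: 3185.2 × 1.1 = 3503.72 N at 1.85 m from P.
ΣF_x = 0: P_x = 0.
ΣF_y = 0: P_y − 3185.2·1.1 − 3300 − 3400 = 0 → P_y = 10200 N.
ΣM about P: M_P − (3185.2·1.1)·1.85 − 3300·1.4 − 3400·2.5 = 0 → M_P = 19600 N·m.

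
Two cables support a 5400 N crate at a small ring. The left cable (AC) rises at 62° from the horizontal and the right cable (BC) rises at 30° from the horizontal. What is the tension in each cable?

T_AC = 4679 N, T_BC = 2537 N

ΣF_x = 0: −T_AC·cos62° + T_BC·cos30° = 0 → T_BC = 0.542099·T_AC.
ΣF_y = 0: T_AC·sin62° + T_BC·sin30° = 5400.
Substitute: T_AC·(0.882948 + 0.542099·0.5) = 5400 → T_AC = 4679.39 ≈ 4679 N.
Then T_BC = 0.542099 × 4679.39 = 2537 N.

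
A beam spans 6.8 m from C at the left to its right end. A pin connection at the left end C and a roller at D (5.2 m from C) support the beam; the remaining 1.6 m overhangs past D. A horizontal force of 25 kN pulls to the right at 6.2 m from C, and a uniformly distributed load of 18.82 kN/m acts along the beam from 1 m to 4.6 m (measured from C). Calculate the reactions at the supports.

C_x = -25.00 kN, C_y = 31.27 kN, D_y = 36.48 kN

Resultant of the distributed load: 18.82 × 3.6 = 67.752 kN at 2.8 m from C.
Moments about C: D_y·5.2 − (18.82·3.6)·2.8 = 0 → D_y = 189.7056/5.2 = 36.4818 ≈ 36.48 kN.
ΣF_y = 0: C_y + 36.4818 − 18.82·3.6 = 0 → C_y = 31.27 kN.
ΣF_x = 0: C_x + 25 = 0 → C_x = -25.00 kN.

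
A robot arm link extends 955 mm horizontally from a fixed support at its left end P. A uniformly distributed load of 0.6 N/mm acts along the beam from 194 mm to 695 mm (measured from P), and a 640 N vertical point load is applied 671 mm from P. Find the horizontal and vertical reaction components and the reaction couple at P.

Resultant of the distributed load: 0.6 × 501 = 300.6 N at 444.5 mm from P.
ΣF_x = 0: P_x = 0.
ΣF_y = 0: P_y − 0.6·501 − 640 = 0 → P_y = 940.6 N.
ΣM about P: M_P − (0.6·501)·444.5 − 640·671 = 0 → M_P = 563100 N·mm.

P_x = 0, P_y = 940.6 N, M_P = 563100 N·mm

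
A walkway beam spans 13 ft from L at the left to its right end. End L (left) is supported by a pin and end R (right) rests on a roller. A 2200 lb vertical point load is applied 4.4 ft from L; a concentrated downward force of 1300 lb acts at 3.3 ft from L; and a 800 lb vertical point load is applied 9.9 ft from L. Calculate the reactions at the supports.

L_x = 0, L_y = 2616 lb, R_y = 1684 lb

ΣM about L: R_y·13 − 2200·4.4 − 1300·3.3 − 800·9.9 = 0 → R_y = 21890/13 = 1683.85 ≈ 1684 lb.
ΣF_y = 0: L_y + 1683.85 − 2200 − 1300 − 800 = 0 → L_y = 2616 lb.
ΣF_x = 0: no horizontal applied forces, so L_x = 0.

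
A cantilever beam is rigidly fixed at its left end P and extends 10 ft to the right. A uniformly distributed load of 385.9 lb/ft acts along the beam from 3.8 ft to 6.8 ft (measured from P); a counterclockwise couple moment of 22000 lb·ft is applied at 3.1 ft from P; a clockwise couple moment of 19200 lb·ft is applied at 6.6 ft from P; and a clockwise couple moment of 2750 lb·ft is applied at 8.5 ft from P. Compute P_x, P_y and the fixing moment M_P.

P_x = 0, P_y = 1158 lb, M_P = 6086 lb·ft

Resultant of the distributed load: 385.9 × 3 = 1157.7 lb at 5.3 ft from P.
ΣF_x = 0: P_x = 0.
ΣF_y = 0: P_y − 385.9·3 = 0 → P_y = 1158 lb.
ΣM about P: M_P − (385.9·3)·5.3 + 22000 − 19200 − 2750 = 0 → M_P = 6086 lb·ft.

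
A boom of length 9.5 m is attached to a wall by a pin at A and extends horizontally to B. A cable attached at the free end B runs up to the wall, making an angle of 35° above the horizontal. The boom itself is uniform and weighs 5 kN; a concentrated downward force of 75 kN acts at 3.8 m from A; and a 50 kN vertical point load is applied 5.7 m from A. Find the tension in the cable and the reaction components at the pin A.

T = 109.0 kN, A_x = 89.26 kN, A_y = 67.50 kN

ΣM about A: T·sin35°·9.5 − 5·4.75 − 75·3.8 − 50·5.7 = 0 → T = 593.75/(9.5·0.573576) = 108.966 ≈ 109.0 kN.
ΣF_x = 0: A_x − T·cos35° = 0 → A_x = 108.966 × 0.819152 = 89.26 kN.
ΣF_y = 0: A_y + T·sin35° − 5 − 75 − 50 = 0 → A_y = 130 − 108.966 × 0.573576 = 67.50 kN.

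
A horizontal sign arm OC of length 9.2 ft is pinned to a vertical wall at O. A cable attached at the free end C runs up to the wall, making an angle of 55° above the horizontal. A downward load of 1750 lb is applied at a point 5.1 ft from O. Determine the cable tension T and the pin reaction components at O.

T = 1184 lb, O_x = 679.3 lb, O_y = 779.9 lb

ΣM about O: T·sin55°·9.2 − 1750·5.1 = 0 → T = 8925/(9.2·0.819152) = 1184.28 ≈ 1184 lb.
ΣF_x = 0: O_x − T·cos55° = 0 → O_x = 1184.28 × 0.573576 = 679.3 lb.
ΣF_y = 0: O_y + T·sin55° − 1750 = 0 → O_y = 1750 − 1184.28 × 0.819152 = 779.9 lb.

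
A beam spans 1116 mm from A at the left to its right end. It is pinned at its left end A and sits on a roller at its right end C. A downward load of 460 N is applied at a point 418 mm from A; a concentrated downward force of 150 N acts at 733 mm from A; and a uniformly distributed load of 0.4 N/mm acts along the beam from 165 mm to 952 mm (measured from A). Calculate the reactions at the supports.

Resultant of the distributed load: 0.4 × 787 = 314.8 N at 558.5 mm from A.
Taking moments about A: C_y·1116 − 460·418 − 150·733 − (0.4·787)·558.5 = 0 → C_y = 478045.8/1116 = 428.356 ≈ 428.4 N.
ΣF_y = 0: A_y + 428.356 − 460 − 150 − 0.4·787 = 0 → A_y = 496.4 N.
ΣF_x = 0: no horizontal applied forces, so A_x = 0.

A_x = 0, A_y = 496.4 N, C_y = 428.4 N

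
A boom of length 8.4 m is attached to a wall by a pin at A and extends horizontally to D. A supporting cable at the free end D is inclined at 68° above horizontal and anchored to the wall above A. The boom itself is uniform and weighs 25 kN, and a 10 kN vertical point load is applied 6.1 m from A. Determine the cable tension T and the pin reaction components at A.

ΣM about A: T·sin68°·8.4 − 25·4.2 − 10·6.1 = 0 → T = 166/(8.4·0.927184) = 21.3139 ≈ 21.31 kN.
ΣF_x = 0: A_x − T·cos68° = 0 → A_x = 21.3139 × 0.374607 = 7.984 kN.
ΣF_y = 0: A_y + T·sin68° − 25 − 10 = 0 → A_y = 35 − 21.3139 × 0.927184 = 15.24 kN.

T = 21.31 kN, A_x = 7.984 kN, A_y = 15.24 kN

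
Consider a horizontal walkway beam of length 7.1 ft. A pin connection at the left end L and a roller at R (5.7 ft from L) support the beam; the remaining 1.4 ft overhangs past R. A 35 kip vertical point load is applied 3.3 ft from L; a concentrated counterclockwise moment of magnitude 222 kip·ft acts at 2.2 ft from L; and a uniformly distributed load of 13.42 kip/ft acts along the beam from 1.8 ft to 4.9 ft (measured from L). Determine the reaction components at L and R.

Resultant of the distributed load: 13.42 × 3.1 = 41.602 kip at 3.35 ft from L.
ΣM about L: R_y·5.7 − 35·3.3 + 222 − (13.42·3.1)·3.35 = 0 → R_y = 32.8667/5.7 = 5.76609 ≈ 5.766 kip.
ΣF_y = 0: L_y + 5.76609 − 35 − 13.42·3.1 = 0 → L_y = 70.84 kip.
ΣF_x = 0: no horizontal applied forces, so L_x = 0.

L_x = 0, L_y = 70.84 kip, R_y = 5.766 kip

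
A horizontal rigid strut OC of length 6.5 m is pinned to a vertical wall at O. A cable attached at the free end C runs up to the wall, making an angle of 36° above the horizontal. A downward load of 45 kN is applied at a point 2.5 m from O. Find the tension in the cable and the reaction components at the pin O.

ΣM about O: T·sin36°·6.5 − 45·2.5 = 0 → T = 112.5/(6.5·0.587785) = 29.4456 ≈ 29.45 kN.
ΣF_x = 0: O_x − T·cos36° = 0 → O_x = 29.4456 × 0.809017 = 23.82 kN.
ΣF_y = 0: O_y + T·sin36° − 45 = 0 → O_y = 45 − 29.4456 × 0.587785 = 27.69 kN.

T = 29.45 kN, O_x = 23.82 kN, O_y = 27.69 kN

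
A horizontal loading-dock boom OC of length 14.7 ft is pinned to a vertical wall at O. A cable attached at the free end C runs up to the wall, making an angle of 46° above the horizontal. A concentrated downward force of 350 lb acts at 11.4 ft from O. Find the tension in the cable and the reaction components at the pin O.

ΣM about O: T·sin46°·14.7 − 350·11.4 = 0 → T = 3990/(14.7·0.71934) = 377.33 ≈ 377.3 lb.
ΣF_x = 0: O_x − T·cos46° = 0 → O_x = 377.33 × 0.694658 = 262.1 lb.
ΣF_y = 0: O_y + T·sin46° − 350 = 0 → O_y = 350 − 377.33 × 0.71934 = 78.57 lb.

T = 377.3 lb, O_x = 262.1 lb, O_y = 78.57 lb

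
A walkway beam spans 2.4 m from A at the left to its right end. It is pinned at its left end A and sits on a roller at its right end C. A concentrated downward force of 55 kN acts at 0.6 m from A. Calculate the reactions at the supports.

Moments about A: C_y·2.4 − 55·0.6 = 0 → C_y = 33/2.4 = 13.75 kN.
ΣF_y = 0: A_y + 13.75 − 55 = 0 → A_y = 41.25 kN.
ΣF_x = 0: no horizontal applied forces, so A_x = 0.

A_x = 0, A_y = 41.25 kN, C_y = 13.75 kN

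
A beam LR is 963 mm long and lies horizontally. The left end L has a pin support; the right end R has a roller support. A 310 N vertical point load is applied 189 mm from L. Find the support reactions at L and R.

ΣM about L: R_y·963 − 310·189 = 0 → R_y = 58590/963 = 60.8411 ≈ 60.84 N.
ΣF_y = 0: L_y + 60.8411 − 310 = 0 → L_y = 249.2 N.
ΣF_x = 0: no horizontal applied forces, so L_x = 0.

L_x = 0, L_y = 249.2 N, R_y = 60.84 N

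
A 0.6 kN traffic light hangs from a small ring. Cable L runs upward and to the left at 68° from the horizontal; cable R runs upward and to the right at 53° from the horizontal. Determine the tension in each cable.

T_L = 0.4213 kN, T_R = 0.2622 kN

ΣF_x = 0: −T_L·cos68° + T_R·cos53° = 0 → T_R = 0.622461·T_L.
ΣF_y = 0: T_L·sin68° + T_R·sin53° = 0.6.
Substitute: T_L·(0.927184 + 0.622461·0.798636) = 0.6 → T_L = 0.421258 ≈ 0.4213 kN.
Then T_R = 0.622461 × 0.421258 = 0.2622 kN.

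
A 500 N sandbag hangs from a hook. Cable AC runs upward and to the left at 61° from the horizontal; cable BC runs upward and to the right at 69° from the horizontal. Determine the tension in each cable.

ΣF_x = 0: −T_AC·cos61° + T_BC·cos69° = 0 → T_BC = 1.35283·T_AC.
ΣF_y = 0: T_AC·sin61° + T_BC·sin69° = 500.
Substitute: T_AC·(0.87462 + 1.35283·0.93358) = 500 → T_AC = 233.908 ≈ 233.9 N.
Then T_BC = 1.35283 × 233.908 = 316.4 N.

T_AC = 233.9 N, T_BC = 316.4 N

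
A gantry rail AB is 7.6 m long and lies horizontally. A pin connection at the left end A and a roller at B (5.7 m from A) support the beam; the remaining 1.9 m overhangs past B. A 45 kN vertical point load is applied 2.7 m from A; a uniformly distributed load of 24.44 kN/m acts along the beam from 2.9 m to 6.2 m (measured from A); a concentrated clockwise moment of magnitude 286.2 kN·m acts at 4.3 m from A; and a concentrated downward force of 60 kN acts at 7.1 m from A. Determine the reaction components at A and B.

A_x = 0, A_y = -24.99 kN, B_y = 210.6 kN

Resultant of the distributed load: 24.44 × 3.3 = 80.652 kN at 4.55 m from A.
Taking moments about A: B_y·5.7 − 45·2.7 − (24.44·3.3)·4.55 − 286.2 − 60·7.1 = 0 → B_y = 1200.6666/5.7 = 210.643 ≈ 210.6 kN.
ΣF_y = 0: A_y + 210.643 − 45 − 24.44·3.3 − 60 = 0 → A_y = -24.99 kN.
ΣF_x = 0: no horizontal applied forces, so A_x = 0.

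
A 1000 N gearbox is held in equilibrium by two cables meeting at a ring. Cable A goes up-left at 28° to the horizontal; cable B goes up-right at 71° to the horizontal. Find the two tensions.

T_A = 329.6 N, T_B = 894.0 N

ΣF_x = 0: −T_A·cos28° + T_B·cos71° = 0 → T_B = 2.71202·T_A.
ΣF_y = 0: T_A·sin28° + T_B·sin71° = 1000.
Substitute: T_A·(0.469472 + 2.71202·0.945519) = 1000 → T_A = 329.626 ≈ 329.6 N.
Then T_B = 2.71202 × 329.626 = 894.0 N.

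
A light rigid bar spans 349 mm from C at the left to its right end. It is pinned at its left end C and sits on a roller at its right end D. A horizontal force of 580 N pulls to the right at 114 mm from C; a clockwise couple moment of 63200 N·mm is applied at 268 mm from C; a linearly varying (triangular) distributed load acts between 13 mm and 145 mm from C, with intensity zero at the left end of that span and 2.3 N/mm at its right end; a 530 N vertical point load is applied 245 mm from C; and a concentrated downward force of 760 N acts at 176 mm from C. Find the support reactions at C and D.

Resultant of the triangular load: ½ × 2.3 × 132 = 151.8 N, acting at 101 mm from C (one-third of the span from the peak).
Taking moments about C: D_y·349 − 63200 − (½·2.3·132)·101 − 530·245 − 760·176 = 0 → D_y = 342141.8/349 = 980.349 ≈ 980.3 N.
ΣF_y = 0: C_y + 980.349 − ½·2.3·132 − 530 − 760 = 0 → C_y = 461.5 N.
ΣF_x = 0: C_x + 580 = 0 → C_x = -580.0 N.

C_x = -580.0 N, C_y = 461.5 N, D_y = 980.3 N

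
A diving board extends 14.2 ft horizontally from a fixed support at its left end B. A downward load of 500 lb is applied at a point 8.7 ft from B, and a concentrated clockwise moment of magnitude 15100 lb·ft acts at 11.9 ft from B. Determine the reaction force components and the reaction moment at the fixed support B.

B_x = 0, B_y = 500.0 lb, M_B = 19450 lb·ft

ΣF_x = 0: B_x = 0.
ΣF_y = 0: B_y − 500 = 0 → B_y = 500.0 lb.
ΣM about B: M_B − 500·8.7 − 15100 = 0 → M_B = 19450 lb·ft.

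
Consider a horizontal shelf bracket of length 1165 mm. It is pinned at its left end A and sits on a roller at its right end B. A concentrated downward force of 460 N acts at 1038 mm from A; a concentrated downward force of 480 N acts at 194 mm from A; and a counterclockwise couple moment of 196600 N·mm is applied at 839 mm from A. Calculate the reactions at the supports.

A_x = 0, A_y = 619.0 N, B_y = 321.0 N

Taking moments about A: B_y·1165 − 460·1038 − 480·194 + 196600 = 0 → B_y = 374000/1165 = 321.03 ≈ 321.0 N.
ΣF_y = 0: A_y + 321.03 − 460 − 480 = 0 → A_y = 619.0 N.
ΣF_x = 0: no horizontal applied forces, so A_x = 0.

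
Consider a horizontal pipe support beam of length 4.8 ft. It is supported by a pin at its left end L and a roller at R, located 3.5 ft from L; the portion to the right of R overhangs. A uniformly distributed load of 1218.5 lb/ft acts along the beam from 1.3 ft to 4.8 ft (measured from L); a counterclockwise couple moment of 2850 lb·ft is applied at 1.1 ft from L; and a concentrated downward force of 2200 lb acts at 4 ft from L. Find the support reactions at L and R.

Resultant of the distributed load: 1218.5 × 3.5 = 4264.75 lb at 3.05 ft from L.
ΣM about L: R_y·3.5 − (1218.5·3.5)·3.05 + 2850 − 2200·4 = 0 → R_y = 18957.4875/3.5 = 5416.43 ≈ 5416 lb.
ΣF_y = 0: L_y + 5416.43 − 1218.5·3.5 − 2200 = 0 → L_y = 1048 lb.
ΣF_x = 0: no horizontal applied forces, so L_x = 0.

L_x = 0, L_y = 1048 lb, R_y = 5416 lb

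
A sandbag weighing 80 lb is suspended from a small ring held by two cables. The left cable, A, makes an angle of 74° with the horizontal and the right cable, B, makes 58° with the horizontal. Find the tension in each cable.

ΣF_x = 0: −T_A·cos74° + T_B·cos58° = 0 → T_B = 0.52015·T_A.
ΣF_y = 0: T_A·sin74° + T_B·sin58° = 80.
Substitute: T_A·(0.961262 + 0.52015·0.848048) = 80 → T_A = 57.0461 ≈ 57.05 lb.
Then T_B = 0.52015 × 57.0461 = 29.67 lb.

T_A = 57.05 lb, T_B = 29.67 lb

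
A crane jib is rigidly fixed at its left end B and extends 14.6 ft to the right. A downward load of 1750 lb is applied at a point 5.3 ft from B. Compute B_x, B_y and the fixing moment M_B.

ΣF_x = 0: B_x = 0.
ΣF_y = 0: B_y − 1750 = 0 → B_y = 1750 lb.
ΣM about B: M_B − 1750·5.3 = 0 → M_B = 9275 lb·ft.

B_x = 0, B_y = 1750 lb, M_B = 9275 lb·ft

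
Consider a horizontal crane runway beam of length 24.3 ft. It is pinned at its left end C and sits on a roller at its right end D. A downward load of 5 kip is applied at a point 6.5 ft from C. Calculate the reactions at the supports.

ΣM about C: D_y·24.3 − 5·6.5 = 0 → D_y = 32.5/24.3 = 1.33745 ≈ 1.337 kip.
ΣF_y = 0: C_y + 1.33745 − 5 = 0 → C_y = 3.663 kip.
ΣF_x = 0: no horizontal applied forces, so C_x = 0.

C_x = 0, C_y = 3.663 kip, D_y = 1.337 kip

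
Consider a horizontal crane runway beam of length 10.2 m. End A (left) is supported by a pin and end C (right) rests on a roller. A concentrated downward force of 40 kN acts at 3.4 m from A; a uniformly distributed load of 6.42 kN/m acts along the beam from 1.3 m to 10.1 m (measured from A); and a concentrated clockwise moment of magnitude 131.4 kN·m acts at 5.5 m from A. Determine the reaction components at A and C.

A_x = 0, A_y = 38.71 kN, C_y = 57.79 kN

Resultant of the distributed load: 6.42 × 8.8 = 56.496 kN at 5.7 m from A.
ΣM about A: C_y·10.2 − 40·3.4 − (6.42·8.8)·5.7 − 131.4 = 0 → C_y = 589.4272/10.2 = 57.787 ≈ 57.79 kN.
ΣF_y = 0: A_y + 57.787 − 40 − 6.42·8.8 = 0 → A_y = 38.71 kN.
ΣF_x = 0: no horizontal applied forces, so A_x = 0.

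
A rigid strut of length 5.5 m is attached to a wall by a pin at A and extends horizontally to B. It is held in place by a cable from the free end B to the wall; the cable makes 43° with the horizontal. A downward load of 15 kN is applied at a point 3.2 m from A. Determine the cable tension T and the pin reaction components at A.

ΣM about A: T·sin43°·5.5 − 15·3.2 = 0 → T = 48/(5.5·0.681998) = 12.7966 ≈ 12.80 kN.
ΣF_x = 0: A_x − T·cos43° = 0 → A_x = 12.7966 × 0.731354 = 9.359 kN.
ΣF_y = 0: A_y + T·sin43° − 15 = 0 → A_y = 15 − 12.7966 × 0.681998 = 6.273 kN.

T = 12.80 kN, A_x = 9.359 kN, A_y = 6.273 kN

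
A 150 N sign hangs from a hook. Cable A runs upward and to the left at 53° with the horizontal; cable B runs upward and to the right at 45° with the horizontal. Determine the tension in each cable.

ΣF_x = 0: −T_A·cos53° + T_B·cos45° = 0 → T_B = 0.851095·T_A.
ΣF_y = 0: T_A·sin53° + T_B·sin45° = 150.
Substitute: T_A·(0.798636 + 0.851095·0.707107) = 150 → T_A = 107.108 ≈ 107.1 N.
Then T_B = 0.851095 × 107.108 = 91.16 N.

T_A = 107.1 N, T_B = 91.16 N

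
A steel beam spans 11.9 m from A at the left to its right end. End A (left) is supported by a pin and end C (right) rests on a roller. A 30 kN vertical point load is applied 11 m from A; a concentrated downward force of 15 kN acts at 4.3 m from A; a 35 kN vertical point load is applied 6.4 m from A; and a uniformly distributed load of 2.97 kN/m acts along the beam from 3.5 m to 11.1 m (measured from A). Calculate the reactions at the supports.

Resultant of the distributed load: 2.97 × 7.6 = 22.572 kN at 7.3 m from A.
Moments about A: C_y·11.9 − 30·11 − 15·4.3 − 35·6.4 − (2.97·7.6)·7.3 = 0 → C_y = 783.2756/11.9 = 65.8215 ≈ 65.82 kN.
ΣF_y = 0: A_y + 65.8215 − 30 − 15 − 35 − 2.97·7.6 = 0 → A_y = 36.75 kN.
ΣF_x = 0: no horizontal applied forces, so A_x = 0.

A_x = 0, A_y = 36.75 kN, C_y = 65.82 kN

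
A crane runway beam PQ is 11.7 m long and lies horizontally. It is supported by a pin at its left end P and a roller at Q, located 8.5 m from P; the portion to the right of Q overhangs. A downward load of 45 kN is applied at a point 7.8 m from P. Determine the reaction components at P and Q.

P_x = 0, P_y = 3.706 kN, Q_y = 41.29 kN

Moments about P: Q_y·8.5 − 45·7.8 = 0 → Q_y = 351/8.5 = 41.2941 ≈ 41.29 kN.
ΣF_y = 0: P_y + 41.2941 − 45 = 0 → P_y = 3.706 kN.
ΣF_x = 0: no horizontal applied forces, so P_x = 0.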